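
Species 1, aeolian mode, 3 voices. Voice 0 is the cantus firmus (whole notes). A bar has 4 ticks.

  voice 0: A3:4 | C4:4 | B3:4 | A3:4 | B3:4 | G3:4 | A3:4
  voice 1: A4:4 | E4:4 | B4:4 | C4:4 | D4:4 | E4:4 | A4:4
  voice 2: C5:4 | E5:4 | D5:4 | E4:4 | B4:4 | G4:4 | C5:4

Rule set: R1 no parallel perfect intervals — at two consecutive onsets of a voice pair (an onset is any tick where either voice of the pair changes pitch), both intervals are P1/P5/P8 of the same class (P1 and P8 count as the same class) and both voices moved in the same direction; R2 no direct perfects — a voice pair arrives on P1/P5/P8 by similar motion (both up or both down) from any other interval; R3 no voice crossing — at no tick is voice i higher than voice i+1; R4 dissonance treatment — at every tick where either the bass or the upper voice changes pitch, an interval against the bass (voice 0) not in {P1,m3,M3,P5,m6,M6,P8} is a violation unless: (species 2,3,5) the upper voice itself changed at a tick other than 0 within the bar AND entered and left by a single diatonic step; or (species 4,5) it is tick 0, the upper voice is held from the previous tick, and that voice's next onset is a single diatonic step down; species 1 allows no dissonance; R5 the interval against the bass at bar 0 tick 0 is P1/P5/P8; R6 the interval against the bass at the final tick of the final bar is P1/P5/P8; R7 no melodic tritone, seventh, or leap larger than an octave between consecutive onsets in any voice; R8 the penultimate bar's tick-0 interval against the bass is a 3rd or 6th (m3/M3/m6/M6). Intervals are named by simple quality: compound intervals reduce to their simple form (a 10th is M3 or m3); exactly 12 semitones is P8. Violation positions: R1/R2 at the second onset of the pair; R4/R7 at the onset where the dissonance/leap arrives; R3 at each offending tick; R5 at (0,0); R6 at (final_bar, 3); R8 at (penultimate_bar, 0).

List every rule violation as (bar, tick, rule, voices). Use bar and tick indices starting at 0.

(0, 0, R5, (0, 2))
(3, 0, R2, (0, 2))
(3, 0, R7, (1,))
(3, 0, R7, (2,))
(4, 0, R2, (0, 2))
(5, 0, R1, (0, 2))
(5, 0, R8, (0, 2))
(6, 0, R2, (0, 1))
(6, 3, R6, (0, 2))

bar 0: v0=A3 v1=A4 v2=C5 downbeat m3
bar 1: v0=C4 v1=E4 v2=E5 downbeat M3
bar 2: v0=B3 v1=B4 v2=D5 downbeat m3
bar 3: v0=A3 v1=C4 v2=E4 downbeat P5
bar 4: v0=B3 v1=D4 v2=B4 downbeat P8
bar 5: v0=G3 v1=E4 v2=G4 downbeat P8
bar 6: v0=A3 v1=A4 v2=C5 downbeat m3
  -> R5 @ bar 0 tick 0 v(0, 2): opens on m3
  -> R2 @ bar 3 tick 0 v(0, 2): B3/D5 m3 -> A3/E4 P5 similar
  -> R7 @ bar 3 tick 0 v(1,): B4->C4 leap 11st
  -> R7 @ bar 3 tick 0 v(2,): D5->E4 leap 10st
  -> R2 @ bar 4 tick 0 v(0, 2): A3/E4 P5 -> B3/B4 P8 similar
  -> R1 @ bar 5 tick 0 v(0, 2): B3/B4 P8 -> G3/G4 P8 similar
  -> R8 @ bar 5 tick 0 v(0, 2): penult P8 not 3rd/6th
  -> R2 @ bar 6 tick 0 v(0, 1): G3/E4 M6 -> A3/A4 P8 similar
  -> R6 @ bar 6 tick 3 v(0, 2): closes on m3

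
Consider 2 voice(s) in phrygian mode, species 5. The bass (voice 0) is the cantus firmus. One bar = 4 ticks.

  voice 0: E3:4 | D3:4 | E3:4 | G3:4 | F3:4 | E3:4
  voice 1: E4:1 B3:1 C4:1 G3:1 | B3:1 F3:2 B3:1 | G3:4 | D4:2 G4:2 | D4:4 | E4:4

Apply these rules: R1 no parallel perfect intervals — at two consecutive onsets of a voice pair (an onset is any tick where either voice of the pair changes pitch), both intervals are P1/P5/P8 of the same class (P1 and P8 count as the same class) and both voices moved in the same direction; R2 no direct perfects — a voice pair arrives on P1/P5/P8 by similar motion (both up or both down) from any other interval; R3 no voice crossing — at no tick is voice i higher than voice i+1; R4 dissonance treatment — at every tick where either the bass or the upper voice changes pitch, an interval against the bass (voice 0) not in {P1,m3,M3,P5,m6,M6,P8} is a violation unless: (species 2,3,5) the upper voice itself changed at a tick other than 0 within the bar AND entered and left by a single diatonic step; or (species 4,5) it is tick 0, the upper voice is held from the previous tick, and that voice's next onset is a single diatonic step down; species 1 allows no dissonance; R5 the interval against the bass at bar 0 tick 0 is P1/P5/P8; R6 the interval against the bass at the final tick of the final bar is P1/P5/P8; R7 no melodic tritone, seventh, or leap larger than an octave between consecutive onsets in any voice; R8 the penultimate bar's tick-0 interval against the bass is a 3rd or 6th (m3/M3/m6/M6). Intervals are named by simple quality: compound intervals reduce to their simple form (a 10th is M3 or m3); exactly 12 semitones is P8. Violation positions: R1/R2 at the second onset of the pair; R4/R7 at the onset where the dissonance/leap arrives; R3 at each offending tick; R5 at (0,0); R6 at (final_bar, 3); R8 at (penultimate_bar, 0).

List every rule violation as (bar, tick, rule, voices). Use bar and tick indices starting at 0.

bar 0: v0=E3 v1=E4 downbeat P8
bar 1: v0=D3 v1=B3 downbeat M6
bar 2: v0=E3 v1=G3 downbeat m3
bar 3: v0=G3 v1=D4 downbeat P5
bar 4: v0=F3 v1=D4 downbeat M6
bar 5: v0=E3 v1=E4 downbeat P8
  -> R7 @ bar 1 tick 1 v(1,): B3->F3 leap 6st
  -> R7 @ bar 1 tick 3 v(1,): F3->B3 leap 6st
  -> R2 @ bar 3 tick 0 v(0, 1): E3/G3 m3 -> G3/D4 P5 similar

(1, 1, R7, (1,))
(1, 3, R7, (1,))
(3, 0, R2, (0, 1))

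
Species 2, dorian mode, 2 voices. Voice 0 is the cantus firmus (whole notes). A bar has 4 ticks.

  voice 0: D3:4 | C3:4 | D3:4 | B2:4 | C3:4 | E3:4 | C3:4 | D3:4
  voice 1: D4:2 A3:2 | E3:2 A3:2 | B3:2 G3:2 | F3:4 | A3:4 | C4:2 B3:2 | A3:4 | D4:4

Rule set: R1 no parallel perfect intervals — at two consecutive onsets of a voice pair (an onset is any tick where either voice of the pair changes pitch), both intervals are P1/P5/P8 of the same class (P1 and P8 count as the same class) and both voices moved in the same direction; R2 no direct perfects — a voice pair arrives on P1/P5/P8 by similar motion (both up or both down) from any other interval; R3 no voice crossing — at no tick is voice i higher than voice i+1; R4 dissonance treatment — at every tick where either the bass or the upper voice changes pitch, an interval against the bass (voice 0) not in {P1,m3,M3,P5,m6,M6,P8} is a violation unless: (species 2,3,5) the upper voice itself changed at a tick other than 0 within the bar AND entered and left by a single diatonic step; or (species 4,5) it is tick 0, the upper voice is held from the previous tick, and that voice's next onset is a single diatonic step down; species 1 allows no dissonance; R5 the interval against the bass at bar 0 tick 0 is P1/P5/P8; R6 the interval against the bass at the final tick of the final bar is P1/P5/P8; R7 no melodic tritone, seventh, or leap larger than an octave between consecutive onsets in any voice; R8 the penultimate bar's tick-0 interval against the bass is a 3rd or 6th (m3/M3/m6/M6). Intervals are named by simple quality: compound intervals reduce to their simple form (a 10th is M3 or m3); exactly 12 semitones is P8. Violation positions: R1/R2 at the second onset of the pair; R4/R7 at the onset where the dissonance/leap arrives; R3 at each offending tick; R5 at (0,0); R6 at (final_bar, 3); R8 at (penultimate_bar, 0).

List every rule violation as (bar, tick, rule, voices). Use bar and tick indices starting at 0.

bar 0: v0=D3 v1=D4 downbeat P8
bar 1: v0=C3 v1=E3 downbeat M3
bar 2: v0=D3 v1=B3 downbeat M6
bar 3: v0=B2 v1=F3 downbeat TT
bar 4: v0=C3 v1=A3 downbeat M6
bar 5: v0=E3 v1=C4 downbeat m6
bar 6: v0=C3 v1=A3 downbeat M6
bar 7: v0=D3 v1=D4 downbeat P8
  -> R4 @ bar 2 tick 2 v(0, 1): D3/G3 P4 untreated
  -> R4 @ bar 3 tick 0 v(0, 1): B2/F3 TT untreated
  -> R2 @ bar 7 tick 0 v(0, 1): C3/A3 M6 -> D3/D4 P8 similar

(2, 2, R4, (0, 1))
(3, 0, R4, (0, 1))
(7, 0, R2, (0, 1))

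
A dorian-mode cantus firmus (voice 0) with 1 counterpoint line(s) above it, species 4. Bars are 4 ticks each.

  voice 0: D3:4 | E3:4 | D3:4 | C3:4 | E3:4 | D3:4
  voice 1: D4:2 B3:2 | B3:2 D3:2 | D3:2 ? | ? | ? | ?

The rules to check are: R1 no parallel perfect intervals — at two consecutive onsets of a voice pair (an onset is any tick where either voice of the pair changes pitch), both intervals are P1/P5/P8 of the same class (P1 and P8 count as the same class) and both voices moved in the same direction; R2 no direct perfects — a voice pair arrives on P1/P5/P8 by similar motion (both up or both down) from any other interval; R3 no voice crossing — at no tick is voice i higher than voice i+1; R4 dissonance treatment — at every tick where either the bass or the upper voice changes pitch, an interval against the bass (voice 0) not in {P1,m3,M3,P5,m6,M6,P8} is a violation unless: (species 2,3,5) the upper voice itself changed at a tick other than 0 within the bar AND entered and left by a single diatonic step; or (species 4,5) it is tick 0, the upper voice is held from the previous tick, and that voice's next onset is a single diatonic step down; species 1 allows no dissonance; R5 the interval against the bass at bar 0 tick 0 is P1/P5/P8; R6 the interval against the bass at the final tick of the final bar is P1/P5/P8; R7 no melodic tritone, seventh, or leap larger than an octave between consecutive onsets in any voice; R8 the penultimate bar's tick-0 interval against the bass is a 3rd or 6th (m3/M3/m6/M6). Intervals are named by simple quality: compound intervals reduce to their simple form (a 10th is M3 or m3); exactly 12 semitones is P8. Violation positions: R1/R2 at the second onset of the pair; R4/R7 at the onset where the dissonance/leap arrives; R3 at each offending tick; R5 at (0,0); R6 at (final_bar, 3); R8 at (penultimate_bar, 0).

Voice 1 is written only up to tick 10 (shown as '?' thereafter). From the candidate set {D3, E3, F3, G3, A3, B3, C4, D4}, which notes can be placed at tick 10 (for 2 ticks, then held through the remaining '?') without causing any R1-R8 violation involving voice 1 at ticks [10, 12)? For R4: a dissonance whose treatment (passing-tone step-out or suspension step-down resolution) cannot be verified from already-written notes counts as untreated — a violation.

{A3, B3, D3, D4, F3}

D3: legal
E3: violates R4
F3: legal
G3: violates R4
A3: legal
B3: legal
C4: violates R4,R7
D4: legal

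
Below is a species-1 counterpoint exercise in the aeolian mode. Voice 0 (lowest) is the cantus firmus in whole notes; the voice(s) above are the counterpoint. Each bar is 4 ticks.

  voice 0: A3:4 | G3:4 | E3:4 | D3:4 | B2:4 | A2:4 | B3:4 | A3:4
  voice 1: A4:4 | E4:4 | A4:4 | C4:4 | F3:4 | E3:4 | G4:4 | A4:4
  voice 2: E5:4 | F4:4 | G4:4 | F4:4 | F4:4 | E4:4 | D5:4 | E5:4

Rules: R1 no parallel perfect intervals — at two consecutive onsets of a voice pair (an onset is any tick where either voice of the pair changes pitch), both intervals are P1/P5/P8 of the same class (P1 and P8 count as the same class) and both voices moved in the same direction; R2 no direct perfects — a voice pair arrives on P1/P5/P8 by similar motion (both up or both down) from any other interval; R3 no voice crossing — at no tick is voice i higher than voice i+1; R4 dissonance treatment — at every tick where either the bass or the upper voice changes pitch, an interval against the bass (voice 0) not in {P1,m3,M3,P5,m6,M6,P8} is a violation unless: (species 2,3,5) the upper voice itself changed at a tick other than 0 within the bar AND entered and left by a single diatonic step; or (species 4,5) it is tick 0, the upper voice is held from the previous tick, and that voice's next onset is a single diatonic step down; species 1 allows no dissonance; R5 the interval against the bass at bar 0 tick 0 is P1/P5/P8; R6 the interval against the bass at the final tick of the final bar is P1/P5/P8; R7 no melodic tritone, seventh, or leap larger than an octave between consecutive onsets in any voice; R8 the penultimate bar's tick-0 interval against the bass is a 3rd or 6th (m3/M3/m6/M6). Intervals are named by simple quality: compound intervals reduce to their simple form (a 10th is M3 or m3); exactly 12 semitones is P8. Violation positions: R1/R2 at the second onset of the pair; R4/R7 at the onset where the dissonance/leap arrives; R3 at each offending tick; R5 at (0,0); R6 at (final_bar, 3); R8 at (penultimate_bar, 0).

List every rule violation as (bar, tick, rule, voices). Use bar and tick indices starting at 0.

bar 0: v0=A3 v1=A4 v2=E5 downbeat P5
bar 1: v0=G3 v1=E4 v2=F4 downbeat m7
bar 2: v0=E3 v1=A4 v2=G4 downbeat m3
bar 3: v0=D3 v1=C4 v2=F4 downbeat m3
bar 4: v0=B2 v1=F3 v2=F4 downbeat TT
bar 5: v0=A2 v1=E3 v2=E4 downbeat P5
bar 6: v0=B3 v1=G4 v2=D5 downbeat m3
bar 7: v0=A3 v1=A4 v2=E5 downbeat P5
  -> R4 @ bar 1 tick 0 v(0, 2): G3/F4 m7 untreated
  -> R7 @ bar 1 tick 0 v(2,): E5->F4 leap 11st
  -> R3 @ bar 2 tick 0 v(1, 2): A4 above G4
  -> R4 @ bar 2 tick 0 v(0, 1): E3/A4 P4 untreated
  -> R3 @ bar 2 tick 1 v(1, 2): A4 above G4
  -> R3 @ bar 2 tick 2 v(1, 2): A4 above G4
  -> R3 @ bar 2 tick 3 v(1, 2): A4 above G4
  -> R4 @ bar 3 tick 0 v(0, 1): D3/C4 m7 untreated
  -> R4 @ bar 4 tick 0 v(0, 1): B2/F3 TT untreated
  -> R4 @ bar 4 tick 0 v(0, 2): B2/F4 TT untreated
  -> R1 @ bar 5 tick 0 v(1, 2): F3/F4 P8 -> E3/E4 P8 similar
  -> R2 @ bar 5 tick 0 v(0, 1): B2/F3 TT -> A2/E3 P5 similar
  -> R2 @ bar 5 tick 0 v(0, 2): B2/F4 TT -> A2/E4 P5 similar
  -> R2 @ bar 6 tick 0 v(1, 2): E3/E4 P8 -> G4/D5 P5 similar
  -> R7 @ bar 6 tick 0 v(0,): A2->B3 leap 14st
  -> R7 @ bar 6 tick 0 v(1,): E3->G4 leap 15st
  -> R7 @ bar 6 tick 0 v(2,): E4->D5 leap 10st
  -> R1 @ bar 7 tick 0 v(1, 2): G4/D5 P5 -> A4/E5 P5 similar

(1, 0, R4, (0, 2))
(1, 0, R7, (2,))
(2, 0, R3, (1, 2))
(2, 0, R4, (0, 1))
(2, 1, R3, (1, 2))
(2, 2, R3, (1, 2))
(2, 3, R3, (1, 2))
(3, 0, R4, (0, 1))
(4, 0, R4, (0, 1))
(4, 0, R4, (0, 2))
(5, 0, R1, (1, 2))
(5, 0, R2, (0, 1))
(5, 0, R2, (0, 2))
(6, 0, R2, (1, 2))
(6, 0, R7, (0,))
(6, 0, R7, (1,))
(6, 0, R7, (2,))
(7, 0, R1, (1, 2))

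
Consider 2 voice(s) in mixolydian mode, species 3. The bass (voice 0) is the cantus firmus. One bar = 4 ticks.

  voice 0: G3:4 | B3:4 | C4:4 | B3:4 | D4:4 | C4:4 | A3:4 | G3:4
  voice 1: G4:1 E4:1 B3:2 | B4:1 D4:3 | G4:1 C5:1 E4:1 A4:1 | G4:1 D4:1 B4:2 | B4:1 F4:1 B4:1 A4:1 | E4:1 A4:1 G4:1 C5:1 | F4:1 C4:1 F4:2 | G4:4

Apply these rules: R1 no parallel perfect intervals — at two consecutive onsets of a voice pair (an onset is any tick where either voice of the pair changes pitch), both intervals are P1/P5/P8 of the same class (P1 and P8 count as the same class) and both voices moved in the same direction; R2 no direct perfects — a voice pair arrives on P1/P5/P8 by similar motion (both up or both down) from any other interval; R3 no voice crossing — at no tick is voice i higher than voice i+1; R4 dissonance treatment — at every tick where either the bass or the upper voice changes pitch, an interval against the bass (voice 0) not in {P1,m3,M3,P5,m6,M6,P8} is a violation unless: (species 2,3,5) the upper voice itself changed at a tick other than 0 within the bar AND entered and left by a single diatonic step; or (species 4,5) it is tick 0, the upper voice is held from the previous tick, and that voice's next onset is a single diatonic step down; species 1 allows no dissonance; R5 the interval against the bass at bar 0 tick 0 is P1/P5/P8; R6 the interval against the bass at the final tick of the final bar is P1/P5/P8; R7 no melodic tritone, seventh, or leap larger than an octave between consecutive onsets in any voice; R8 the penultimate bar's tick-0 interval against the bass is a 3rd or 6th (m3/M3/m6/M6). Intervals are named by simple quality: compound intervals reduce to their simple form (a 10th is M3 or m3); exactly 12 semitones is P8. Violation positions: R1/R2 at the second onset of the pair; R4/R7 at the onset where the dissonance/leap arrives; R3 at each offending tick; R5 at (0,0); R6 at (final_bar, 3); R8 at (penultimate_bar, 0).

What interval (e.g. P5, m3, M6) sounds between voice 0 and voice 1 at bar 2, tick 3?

voice 0=C4 voice 1=A4 -> M6

M6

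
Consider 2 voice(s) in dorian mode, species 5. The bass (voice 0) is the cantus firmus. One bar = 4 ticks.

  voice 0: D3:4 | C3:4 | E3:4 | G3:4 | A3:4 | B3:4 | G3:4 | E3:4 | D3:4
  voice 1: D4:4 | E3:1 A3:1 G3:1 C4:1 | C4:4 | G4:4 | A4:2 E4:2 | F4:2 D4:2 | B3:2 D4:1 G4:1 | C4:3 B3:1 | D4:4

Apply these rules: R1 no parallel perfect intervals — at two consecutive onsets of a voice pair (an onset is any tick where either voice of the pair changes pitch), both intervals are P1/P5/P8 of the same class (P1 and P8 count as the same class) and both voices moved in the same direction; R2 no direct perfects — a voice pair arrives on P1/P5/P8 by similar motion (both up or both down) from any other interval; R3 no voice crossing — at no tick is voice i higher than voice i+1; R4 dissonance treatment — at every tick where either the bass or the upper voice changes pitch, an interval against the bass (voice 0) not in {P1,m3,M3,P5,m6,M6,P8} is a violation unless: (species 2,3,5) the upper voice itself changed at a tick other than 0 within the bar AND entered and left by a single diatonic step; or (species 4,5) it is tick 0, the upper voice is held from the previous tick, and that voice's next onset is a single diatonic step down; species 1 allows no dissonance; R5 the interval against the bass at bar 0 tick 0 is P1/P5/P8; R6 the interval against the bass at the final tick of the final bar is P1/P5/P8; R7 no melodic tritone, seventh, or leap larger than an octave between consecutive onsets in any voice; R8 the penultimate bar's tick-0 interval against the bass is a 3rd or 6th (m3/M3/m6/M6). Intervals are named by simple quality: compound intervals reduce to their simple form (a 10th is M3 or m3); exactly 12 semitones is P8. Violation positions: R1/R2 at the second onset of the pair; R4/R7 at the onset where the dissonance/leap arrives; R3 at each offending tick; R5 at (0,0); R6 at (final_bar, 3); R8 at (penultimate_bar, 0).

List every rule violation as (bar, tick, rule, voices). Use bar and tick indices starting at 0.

(1, 0, R7, (1,))
(3, 0, R2, (0, 1))
(4, 0, R1, (0, 1))
(5, 0, R4, (0, 1))

bar 0: v0=D3 v1=D4 downbeat P8
bar 1: v0=C3 v1=E3 downbeat M3
bar 2: v0=E3 v1=C4 downbeat m6
bar 3: v0=G3 v1=G4 downbeat P8
bar 4: v0=A3 v1=A4 downbeat P8
bar 5: v0=B3 v1=F4 downbeat TT
bar 6: v0=G3 v1=B3 downbeat M3
bar 7: v0=E3 v1=C4 downbeat m6
bar 8: v0=D3 v1=D4 downbeat P8
  -> R7 @ bar 1 tick 0 v(1,): D4->E3 leap 10st
  -> R2 @ bar 3 tick 0 v(0, 1): E3/C4 m6 -> G3/G4 P8 similar
  -> R1 @ bar 4 tick 0 v(0, 1): G3/G4 P8 -> A3/A4 P8 similar
  -> R4 @ bar 5 tick 0 v(0, 1): B3/F4 TT untreated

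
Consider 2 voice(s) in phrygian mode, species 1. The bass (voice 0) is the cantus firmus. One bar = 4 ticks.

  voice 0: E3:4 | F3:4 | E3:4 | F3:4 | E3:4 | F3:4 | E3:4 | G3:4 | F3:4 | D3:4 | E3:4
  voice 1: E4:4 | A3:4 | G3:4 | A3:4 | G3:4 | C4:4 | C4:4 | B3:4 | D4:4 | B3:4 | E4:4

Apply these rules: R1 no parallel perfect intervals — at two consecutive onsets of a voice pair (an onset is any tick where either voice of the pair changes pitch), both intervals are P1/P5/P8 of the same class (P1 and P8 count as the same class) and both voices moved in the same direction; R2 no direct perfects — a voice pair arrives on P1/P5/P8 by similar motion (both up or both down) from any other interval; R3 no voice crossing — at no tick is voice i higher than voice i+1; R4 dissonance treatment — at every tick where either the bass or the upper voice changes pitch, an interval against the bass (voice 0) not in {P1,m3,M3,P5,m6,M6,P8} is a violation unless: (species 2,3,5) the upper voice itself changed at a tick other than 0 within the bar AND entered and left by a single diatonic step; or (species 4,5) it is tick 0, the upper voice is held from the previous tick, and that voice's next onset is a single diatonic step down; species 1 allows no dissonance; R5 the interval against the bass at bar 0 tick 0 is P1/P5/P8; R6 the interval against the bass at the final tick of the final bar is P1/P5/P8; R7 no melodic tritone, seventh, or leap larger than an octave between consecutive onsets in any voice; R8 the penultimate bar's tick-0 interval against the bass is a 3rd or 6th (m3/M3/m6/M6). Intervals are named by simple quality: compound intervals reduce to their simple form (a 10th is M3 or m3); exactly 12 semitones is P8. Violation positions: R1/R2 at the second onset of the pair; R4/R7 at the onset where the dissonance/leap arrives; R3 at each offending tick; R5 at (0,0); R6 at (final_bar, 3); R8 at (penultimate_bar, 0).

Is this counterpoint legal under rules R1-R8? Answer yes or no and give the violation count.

No (2 violations)

bar 0: v0=E3 v1=E4 (P8)
bar 1: v0=F3 v1=A3 (M3)
bar 2: v0=E3 v1=G3 (m3)
bar 3: v0=F3 v1=A3 (M3)
bar 4: v0=E3 v1=G3 (m3)
bar 5: v0=F3 v1=C4 (P5)
bar 6: v0=E3 v1=C4 (m6)
bar 7: v0=G3 v1=B3 (M3)
bar 8: v0=F3 v1=D4 (M6)
bar 9: v0=D3 v1=B3 (M6)
bar 10: v0=E3 v1=E4 (P8)
  R2 @ bar5.0: E3/G3 m3 -> F3/C4 P5 similar
  R2 @ bar10.0: D3/B3 M6 -> E3/E4 P8 similar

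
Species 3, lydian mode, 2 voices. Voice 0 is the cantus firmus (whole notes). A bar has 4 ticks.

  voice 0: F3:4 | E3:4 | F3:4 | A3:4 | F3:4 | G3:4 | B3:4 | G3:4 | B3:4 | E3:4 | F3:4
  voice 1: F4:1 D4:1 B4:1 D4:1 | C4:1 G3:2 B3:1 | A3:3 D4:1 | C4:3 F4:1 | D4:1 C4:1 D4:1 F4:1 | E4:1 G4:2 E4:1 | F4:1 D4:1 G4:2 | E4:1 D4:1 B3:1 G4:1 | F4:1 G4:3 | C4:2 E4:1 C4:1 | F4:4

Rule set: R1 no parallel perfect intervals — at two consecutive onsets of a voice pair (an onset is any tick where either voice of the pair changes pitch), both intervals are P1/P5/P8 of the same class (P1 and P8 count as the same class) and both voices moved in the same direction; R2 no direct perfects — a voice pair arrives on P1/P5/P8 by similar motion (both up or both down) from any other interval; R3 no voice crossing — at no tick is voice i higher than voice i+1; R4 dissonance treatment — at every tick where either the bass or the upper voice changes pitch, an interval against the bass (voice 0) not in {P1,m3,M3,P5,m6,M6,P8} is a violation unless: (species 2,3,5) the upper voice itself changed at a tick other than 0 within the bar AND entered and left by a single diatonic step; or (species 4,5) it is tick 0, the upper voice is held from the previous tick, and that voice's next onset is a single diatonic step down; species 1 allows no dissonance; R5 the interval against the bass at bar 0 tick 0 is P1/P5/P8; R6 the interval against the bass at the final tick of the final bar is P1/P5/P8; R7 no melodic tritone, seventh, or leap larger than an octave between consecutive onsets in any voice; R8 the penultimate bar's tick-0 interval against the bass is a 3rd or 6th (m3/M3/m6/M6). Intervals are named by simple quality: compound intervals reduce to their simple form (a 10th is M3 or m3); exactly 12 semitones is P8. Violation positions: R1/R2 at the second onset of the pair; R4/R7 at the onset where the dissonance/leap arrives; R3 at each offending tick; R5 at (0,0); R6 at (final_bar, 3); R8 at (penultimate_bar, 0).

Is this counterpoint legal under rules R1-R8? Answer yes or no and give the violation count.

bar 0: v0=F3 v1=F4 (P8)
bar 1: v0=E3 v1=C4 (m6)
bar 2: v0=F3 v1=A3 (M3)
bar 3: v0=A3 v1=C4 (m3)
bar 4: v0=F3 v1=D4 (M6)
bar 5: v0=G3 v1=E4 (M6)
bar 6: v0=B3 v1=F4 (TT)
bar 7: v0=G3 v1=E4 (M6)
bar 8: v0=B3 v1=F4 (TT)
bar 9: v0=E3 v1=C4 (m6)
bar 10: v0=F3 v1=F4 (P8)
  R4 @ bar0.2: F3/B4 TT untreated
  R4 @ bar6.0: B3/F4 TT untreated
  R4 @ bar8.0: B3/F4 TT untreated
  R2 @ bar10.0: E3/C4 m6 -> F3/F4 P8 similar

No (4 violations)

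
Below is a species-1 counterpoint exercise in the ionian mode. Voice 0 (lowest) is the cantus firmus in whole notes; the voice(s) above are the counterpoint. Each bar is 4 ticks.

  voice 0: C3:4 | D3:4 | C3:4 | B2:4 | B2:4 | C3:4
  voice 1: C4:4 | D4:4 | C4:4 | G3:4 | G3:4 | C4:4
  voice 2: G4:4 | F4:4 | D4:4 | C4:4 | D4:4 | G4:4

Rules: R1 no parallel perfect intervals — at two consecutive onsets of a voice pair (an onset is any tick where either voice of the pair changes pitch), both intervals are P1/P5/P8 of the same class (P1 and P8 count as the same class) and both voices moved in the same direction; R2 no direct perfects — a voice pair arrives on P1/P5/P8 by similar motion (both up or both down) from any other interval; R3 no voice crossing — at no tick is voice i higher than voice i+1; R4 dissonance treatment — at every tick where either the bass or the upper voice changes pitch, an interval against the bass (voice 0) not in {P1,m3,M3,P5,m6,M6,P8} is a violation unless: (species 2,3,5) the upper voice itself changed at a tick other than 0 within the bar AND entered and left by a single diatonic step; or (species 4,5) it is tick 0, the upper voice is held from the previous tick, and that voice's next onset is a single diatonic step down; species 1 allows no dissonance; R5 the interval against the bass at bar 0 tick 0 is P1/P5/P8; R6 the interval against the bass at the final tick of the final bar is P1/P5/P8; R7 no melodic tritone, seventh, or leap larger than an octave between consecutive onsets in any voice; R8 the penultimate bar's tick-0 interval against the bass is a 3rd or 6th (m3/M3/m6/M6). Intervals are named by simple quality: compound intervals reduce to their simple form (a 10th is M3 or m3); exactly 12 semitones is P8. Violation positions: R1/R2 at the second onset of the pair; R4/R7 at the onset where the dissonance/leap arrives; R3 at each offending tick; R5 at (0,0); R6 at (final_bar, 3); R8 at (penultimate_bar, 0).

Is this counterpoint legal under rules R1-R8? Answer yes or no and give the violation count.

No (7 violations)

bar 0: v0=C3 v1=C4 v2=G4 (P5)
bar 1: v0=D3 v1=D4 v2=F4 (m3)
bar 2: v0=C3 v1=C4 v2=D4 (M2)
bar 3: v0=B2 v1=G3 v2=C4 (m2)
bar 4: v0=B2 v1=G3 v2=D4 (m3)
bar 5: v0=C3 v1=C4 v2=G4 (P5)
  R1 @ bar1.0: C3/C4 P8 -> D3/D4 P8 similar
  R1 @ bar2.0: D3/D4 P8 -> C3/C4 P8 similar
  R4 @ bar2.0: C3/D4 M2 untreated
  R4 @ bar3.0: B2/C4 m2 untreated
  R1 @ bar5.0: G3/D4 P5 -> C4/G4 P5 similar
  R2 @ bar5.0: B2/G3 m6 -> C3/C4 P8 similar
  R2 @ bar5.0: B2/D4 m3 -> C3/G4 P5 similar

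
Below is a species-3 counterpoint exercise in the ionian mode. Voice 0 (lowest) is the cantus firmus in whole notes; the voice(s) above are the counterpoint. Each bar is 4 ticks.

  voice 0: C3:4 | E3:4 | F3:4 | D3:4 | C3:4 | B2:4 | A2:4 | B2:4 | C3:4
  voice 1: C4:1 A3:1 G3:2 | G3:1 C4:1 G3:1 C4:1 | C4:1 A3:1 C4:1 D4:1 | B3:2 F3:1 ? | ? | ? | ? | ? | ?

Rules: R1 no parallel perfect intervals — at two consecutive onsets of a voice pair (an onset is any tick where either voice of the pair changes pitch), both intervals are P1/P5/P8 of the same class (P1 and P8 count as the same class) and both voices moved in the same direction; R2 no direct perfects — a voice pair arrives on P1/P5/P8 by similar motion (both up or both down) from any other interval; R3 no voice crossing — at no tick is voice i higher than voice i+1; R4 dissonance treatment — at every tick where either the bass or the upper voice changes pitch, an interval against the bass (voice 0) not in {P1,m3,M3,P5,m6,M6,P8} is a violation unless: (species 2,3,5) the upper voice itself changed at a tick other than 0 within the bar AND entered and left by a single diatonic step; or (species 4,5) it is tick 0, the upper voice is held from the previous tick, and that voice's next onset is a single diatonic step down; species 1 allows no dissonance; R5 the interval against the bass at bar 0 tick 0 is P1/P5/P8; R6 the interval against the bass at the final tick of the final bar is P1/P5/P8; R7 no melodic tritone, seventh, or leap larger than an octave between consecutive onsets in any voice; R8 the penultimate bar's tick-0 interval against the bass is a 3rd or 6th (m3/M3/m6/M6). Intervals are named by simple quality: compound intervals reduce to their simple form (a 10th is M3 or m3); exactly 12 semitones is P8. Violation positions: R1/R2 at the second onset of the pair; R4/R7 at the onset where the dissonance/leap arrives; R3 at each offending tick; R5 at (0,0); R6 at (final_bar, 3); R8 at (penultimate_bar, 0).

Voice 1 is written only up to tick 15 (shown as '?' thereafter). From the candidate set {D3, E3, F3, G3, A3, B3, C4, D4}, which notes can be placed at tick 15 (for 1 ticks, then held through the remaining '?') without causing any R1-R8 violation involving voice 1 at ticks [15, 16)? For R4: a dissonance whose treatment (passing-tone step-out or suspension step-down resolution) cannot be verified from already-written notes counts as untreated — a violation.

{A3, D3, D4, F3}

D3: legal
E3: violates R4
F3: legal
G3: violates R4
A3: legal
B3: violates R7
C4: violates R4
D4: legal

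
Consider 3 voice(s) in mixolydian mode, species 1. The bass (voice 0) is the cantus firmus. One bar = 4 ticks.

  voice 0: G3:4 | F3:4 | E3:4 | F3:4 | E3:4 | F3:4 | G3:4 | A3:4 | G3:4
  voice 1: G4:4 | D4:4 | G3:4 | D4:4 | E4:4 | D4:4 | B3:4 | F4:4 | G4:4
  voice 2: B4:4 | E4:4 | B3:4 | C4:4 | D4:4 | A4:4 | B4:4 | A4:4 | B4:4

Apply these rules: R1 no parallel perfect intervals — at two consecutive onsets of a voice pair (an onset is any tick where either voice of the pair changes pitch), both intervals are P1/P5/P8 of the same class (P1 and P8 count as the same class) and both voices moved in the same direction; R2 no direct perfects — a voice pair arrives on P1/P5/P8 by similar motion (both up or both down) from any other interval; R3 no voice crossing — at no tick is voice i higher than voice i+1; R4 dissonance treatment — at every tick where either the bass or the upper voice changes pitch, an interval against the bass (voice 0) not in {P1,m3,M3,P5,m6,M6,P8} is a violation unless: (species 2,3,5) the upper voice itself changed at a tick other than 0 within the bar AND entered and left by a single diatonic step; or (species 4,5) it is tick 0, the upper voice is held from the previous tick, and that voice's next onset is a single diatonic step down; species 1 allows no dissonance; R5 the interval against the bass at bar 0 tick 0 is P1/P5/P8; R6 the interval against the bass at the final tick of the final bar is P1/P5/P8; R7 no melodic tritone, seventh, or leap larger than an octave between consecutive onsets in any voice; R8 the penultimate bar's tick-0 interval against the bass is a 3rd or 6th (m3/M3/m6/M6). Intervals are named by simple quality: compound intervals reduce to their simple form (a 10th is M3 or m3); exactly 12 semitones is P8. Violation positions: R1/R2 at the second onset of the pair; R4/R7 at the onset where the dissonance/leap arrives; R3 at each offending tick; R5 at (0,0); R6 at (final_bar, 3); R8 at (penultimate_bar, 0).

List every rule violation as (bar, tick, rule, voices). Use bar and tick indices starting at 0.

bar 0: v0=G3 v1=G4 v2=B4 downbeat M3
bar 1: v0=F3 v1=D4 v2=E4 downbeat M7
bar 2: v0=E3 v1=G3 v2=B3 downbeat P5
bar 3: v0=F3 v1=D4 v2=C4 downbeat P5
bar 4: v0=E3 v1=E4 v2=D4 downbeat m7
bar 5: v0=F3 v1=D4 v2=A4 downbeat M3
bar 6: v0=G3 v1=B3 v2=B4 downbeat M3
bar 7: v0=A3 v1=F4 v2=A4 downbeat P8
bar 8: v0=G3 v1=G4 v2=B4 downbeat M3
  -> R5 @ bar 0 tick 0 v(0, 2): opens on M3
  -> R4 @ bar 1 tick 0 v(0, 2): F3/E4 M7 untreated
  -> R2 @ bar 2 tick 0 v(0, 2): F3/E4 M7 -> E3/B3 P5 similar
  -> R1 @ bar 3 tick 0 v(0, 2): E3/B3 P5 -> F3/C4 P5 similar
  -> R3 @ bar 3 tick 0 v(1, 2): D4 above C4
  -> R3 @ bar 3 tick 1 v(1, 2): D4 above C4
  -> R3 @ bar 3 tick 2 v(1, 2): D4 above C4
  -> R3 @ bar 3 tick 3 v(1, 2): D4 above C4
  -> R3 @ bar 4 tick 0 v(1, 2): E4 above D4
  -> R4 @ bar 4 tick 0 v(0, 2): E3/D4 m7 untreated
  -> R3 @ bar 4 tick 1 v(1, 2): E4 above D4
  -> R3 @ bar 4 tick 2 v(1, 2): E4 above D4
  -> R3 @ bar 4 tick 3 v(1, 2): E4 above D4
  -> R7 @ bar 7 tick 0 v(1,): B3->F4 leap 6st
  -> R8 @ bar 7 tick 0 v(0, 2): penult P8 not 3rd/6th
  -> R6 @ bar 8 tick 3 v(0, 2): closes on M3

(0, 0, R5, (0, 2))
(1, 0, R4, (0, 2))
(2, 0, R2, (0, 2))
(3, 0, R1, (0, 2))
(3, 0, R3, (1, 2))
(3, 1, R3, (1, 2))
(3, 2, R3, (1, 2))
(3, 3, R3, (1, 2))
(4, 0, R3, (1, 2))
(4, 0, R4, (0, 2))
(4, 1, R3, (1, 2))
(4, 2, R3, (1, 2))
(4, 3, R3, (1, 2))
(7, 0, R7, (1,))
(7, 0, R8, (0, 2))
(8, 3, R6, (0, 2))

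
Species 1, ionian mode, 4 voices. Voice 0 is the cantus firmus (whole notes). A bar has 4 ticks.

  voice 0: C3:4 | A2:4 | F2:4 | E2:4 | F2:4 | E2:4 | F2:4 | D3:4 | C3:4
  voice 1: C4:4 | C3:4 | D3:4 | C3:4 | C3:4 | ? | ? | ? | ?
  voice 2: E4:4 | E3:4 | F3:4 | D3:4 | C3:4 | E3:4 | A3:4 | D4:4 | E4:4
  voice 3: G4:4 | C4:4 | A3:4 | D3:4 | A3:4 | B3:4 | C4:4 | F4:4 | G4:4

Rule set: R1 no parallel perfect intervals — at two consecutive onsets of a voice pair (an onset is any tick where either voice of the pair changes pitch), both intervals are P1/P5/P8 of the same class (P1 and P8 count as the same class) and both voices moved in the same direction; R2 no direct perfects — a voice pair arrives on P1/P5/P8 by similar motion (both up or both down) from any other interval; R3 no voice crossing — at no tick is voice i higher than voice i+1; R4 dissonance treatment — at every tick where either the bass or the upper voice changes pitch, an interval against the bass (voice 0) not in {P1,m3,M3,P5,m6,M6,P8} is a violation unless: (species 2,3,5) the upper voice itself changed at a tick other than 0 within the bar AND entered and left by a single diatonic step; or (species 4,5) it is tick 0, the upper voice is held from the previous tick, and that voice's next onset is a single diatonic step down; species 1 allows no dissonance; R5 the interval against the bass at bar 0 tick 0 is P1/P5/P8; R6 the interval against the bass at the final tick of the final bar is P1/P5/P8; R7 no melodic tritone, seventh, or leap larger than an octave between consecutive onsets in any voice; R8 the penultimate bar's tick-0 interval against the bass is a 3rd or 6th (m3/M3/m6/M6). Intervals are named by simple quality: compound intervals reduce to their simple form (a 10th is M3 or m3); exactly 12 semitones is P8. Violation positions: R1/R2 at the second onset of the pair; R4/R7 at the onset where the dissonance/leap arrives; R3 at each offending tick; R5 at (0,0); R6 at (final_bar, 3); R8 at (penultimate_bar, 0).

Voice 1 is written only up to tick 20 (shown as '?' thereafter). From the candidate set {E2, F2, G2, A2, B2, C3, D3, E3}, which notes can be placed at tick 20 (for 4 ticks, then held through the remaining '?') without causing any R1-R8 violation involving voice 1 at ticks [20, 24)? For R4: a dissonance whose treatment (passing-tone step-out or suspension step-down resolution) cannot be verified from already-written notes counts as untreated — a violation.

E2: violates R2
F2: violates R4
G2: legal
A2: violates R4
B2: violates R1
C3: legal
D3: violates R4
E3: violates R1,R2

{C3, G2}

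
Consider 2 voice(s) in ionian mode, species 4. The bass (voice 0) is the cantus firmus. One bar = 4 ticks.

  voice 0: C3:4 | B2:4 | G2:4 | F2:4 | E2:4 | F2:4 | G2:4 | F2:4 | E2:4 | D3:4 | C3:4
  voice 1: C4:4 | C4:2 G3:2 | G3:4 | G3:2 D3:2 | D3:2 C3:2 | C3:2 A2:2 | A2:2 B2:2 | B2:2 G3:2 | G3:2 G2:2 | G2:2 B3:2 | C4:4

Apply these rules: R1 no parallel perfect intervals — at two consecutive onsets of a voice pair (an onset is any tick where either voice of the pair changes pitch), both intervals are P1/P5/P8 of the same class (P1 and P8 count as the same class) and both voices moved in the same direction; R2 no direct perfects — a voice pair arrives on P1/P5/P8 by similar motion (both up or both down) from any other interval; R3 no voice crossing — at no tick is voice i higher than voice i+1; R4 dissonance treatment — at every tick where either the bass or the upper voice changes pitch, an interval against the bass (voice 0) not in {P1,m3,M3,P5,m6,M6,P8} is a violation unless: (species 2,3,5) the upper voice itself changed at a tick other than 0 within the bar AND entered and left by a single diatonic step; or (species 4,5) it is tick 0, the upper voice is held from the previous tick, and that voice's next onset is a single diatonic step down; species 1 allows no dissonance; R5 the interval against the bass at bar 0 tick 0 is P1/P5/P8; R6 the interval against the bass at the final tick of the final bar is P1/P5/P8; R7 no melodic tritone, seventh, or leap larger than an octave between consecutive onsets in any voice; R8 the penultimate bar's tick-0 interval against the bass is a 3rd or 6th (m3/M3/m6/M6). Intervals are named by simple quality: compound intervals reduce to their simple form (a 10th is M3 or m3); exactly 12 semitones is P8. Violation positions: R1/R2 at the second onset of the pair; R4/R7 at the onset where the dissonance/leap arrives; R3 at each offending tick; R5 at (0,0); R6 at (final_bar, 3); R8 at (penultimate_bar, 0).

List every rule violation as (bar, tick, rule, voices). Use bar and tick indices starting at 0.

bar 0: v0=C3 v1=C4 downbeat P8
bar 1: v0=B2 v1=C4 downbeat m2
bar 2: v0=G2 v1=G3 downbeat P8
bar 3: v0=F2 v1=G3 downbeat M2
bar 4: v0=E2 v1=D3 downbeat m7
bar 5: v0=F2 v1=C3 downbeat P5
bar 6: v0=G2 v1=A2 downbeat M2
bar 7: v0=F2 v1=B2 downbeat TT
bar 8: v0=E2 v1=G3 downbeat m3
bar 9: v0=D3 v1=G2 downbeat P5
bar 10: v0=C3 v1=C4 downbeat P8
  -> R4 @ bar 1 tick 0 v(0, 1): B2/C4 m2 untreated
  -> R4 @ bar 3 tick 0 v(0, 1): F2/G3 M2 untreated
  -> R4 @ bar 6 tick 0 v(0, 1): G2/A2 M2 untreated
  -> R4 @ bar 7 tick 0 v(0, 1): F2/B2 TT untreated
  -> R4 @ bar 7 tick 2 v(0, 1): F2/G3 M2 untreated
  -> R3 @ bar 9 tick 0 v(0, 1): D3 above G2
  -> R7 @ bar 9 tick 0 v(0,): E2->D3 leap 10st
  -> R8 @ bar 9 tick 0 v(0, 1): penult P5 not 3rd/6th
  -> R3 @ bar 9 tick 1 v(0, 1): D3 above G2
  -> R7 @ bar 9 tick 2 v(1,): G2->B3 leap 16st

(1, 0, R4, (0, 1))
(3, 0, R4, (0, 1))
(6, 0, R4, (0, 1))
(7, 0, R4, (0, 1))
(7, 2, R4, (0, 1))
(9, 0, R3, (0, 1))
(9, 0, R7, (0,))
(9, 0, R8, (0, 1))
(9, 1, R3, (0, 1))
(9, 2, R7, (1,))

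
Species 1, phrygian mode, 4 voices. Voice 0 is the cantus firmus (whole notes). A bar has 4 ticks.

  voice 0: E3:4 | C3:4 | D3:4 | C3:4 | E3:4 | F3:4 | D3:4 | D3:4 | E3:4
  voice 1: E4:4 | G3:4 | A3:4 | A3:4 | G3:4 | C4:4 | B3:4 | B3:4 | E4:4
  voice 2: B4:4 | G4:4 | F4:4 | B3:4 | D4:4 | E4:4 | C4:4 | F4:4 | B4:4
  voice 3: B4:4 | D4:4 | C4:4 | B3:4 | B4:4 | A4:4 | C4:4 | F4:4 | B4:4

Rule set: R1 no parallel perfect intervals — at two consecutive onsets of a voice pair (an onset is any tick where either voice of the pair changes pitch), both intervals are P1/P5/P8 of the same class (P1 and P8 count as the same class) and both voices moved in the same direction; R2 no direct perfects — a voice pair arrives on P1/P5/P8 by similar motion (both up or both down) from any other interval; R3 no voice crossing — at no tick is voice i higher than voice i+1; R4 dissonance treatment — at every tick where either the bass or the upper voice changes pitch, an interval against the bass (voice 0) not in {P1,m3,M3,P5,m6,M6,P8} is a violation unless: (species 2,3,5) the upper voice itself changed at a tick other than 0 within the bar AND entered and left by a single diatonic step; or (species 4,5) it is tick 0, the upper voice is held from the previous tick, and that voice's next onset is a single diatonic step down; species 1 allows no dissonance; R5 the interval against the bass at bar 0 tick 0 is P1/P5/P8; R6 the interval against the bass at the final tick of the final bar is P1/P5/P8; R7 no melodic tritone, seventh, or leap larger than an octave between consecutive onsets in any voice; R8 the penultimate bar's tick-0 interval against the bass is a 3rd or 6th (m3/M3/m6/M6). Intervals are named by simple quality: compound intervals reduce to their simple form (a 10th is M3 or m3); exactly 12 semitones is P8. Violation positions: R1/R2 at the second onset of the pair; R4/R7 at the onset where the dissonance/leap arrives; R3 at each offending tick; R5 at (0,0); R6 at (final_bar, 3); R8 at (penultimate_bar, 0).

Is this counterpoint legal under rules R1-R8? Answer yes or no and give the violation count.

bar 0: v0=E3 v1=E4 v2=B4 v3=B4 (P5)
bar 1: v0=C3 v1=G3 v2=G4 v3=D4 (M2)
bar 2: v0=D3 v1=A3 v2=F4 v3=C4 (m7)
bar 3: v0=C3 v1=A3 v2=B3 v3=B3 (M7)
bar 4: v0=E3 v1=G3 v2=D4 v3=B4 (P5)
bar 5: v0=F3 v1=C4 v2=E4 v3=A4 (M3)
bar 6: v0=D3 v1=B3 v2=C4 v3=C4 (m7)
bar 7: v0=D3 v1=B3 v2=F4 v3=F4 (m3)
bar 8: v0=E3 v1=E4 v2=B4 v3=B4 (P5)
  R1 @ bar1.0: E3/B4 P5 -> C3/G4 P5 similar
  R1 @ bar1.0: E4/B4 P5 -> G3/D4 P5 similar
  R2 @ bar1.0: E3/E4 P8 -> C3/G3 P5 similar
  R2 @ bar1.0: E4/B4 P5 -> G3/G4 P8 similar
  R3 @ bar1.0: G4 above D4
  R4 @ bar1.0: C3/D4 M2 untreated
  R3 @ bar1.1: G4 above D4
  R3 @ bar1.2: G4 above D4
  R3 @ bar1.3: G4 above D4
  R1 @ bar2.0: C3/G3 P5 -> D3/A3 P5 similar
  R3 @ bar2.0: F4 above C4
  R4 @ bar2.0: D3/C4 m7 untreated
  R3 @ bar2.1: F4 above C4
  R3 @ bar2.2: F4 above C4
  R3 @ bar2.3: F4 above C4
  R2 @ bar3.0: F4/C4 P4 -> B3/B3 P1 similar
  R4 @ bar3.0: C3/B3 M7 untreated
  R4 @ bar3.0: C3/B3 M7 untreated
  R7 @ bar3.0: F4->B3 leap 6st
  R2 @ bar4.0: C3/B3 M7 -> E3/B4 P5 similar
  R4 @ bar4.0: E3/D4 m7 untreated
  R2 @ bar5.0: E3/G3 m3 -> F3/C4 P5 similar
  R4 @ bar5.0: F3/E4 M7 untreated
  R2 @ bar6.0: E4/A4 P4 -> C4/C4 P1 similar
  R4 @ bar6.0: D3/C4 m7 untreated
  R4 @ bar6.0: D3/C4 m7 untreated
  R1 @ bar7.0: C4/C4 P1 -> F4/F4 P1 similar
  R1 @ bar8.0: F4/F4 P1 -> B4/B4 P1 similar
  R2 @ bar8.0: D3/B3 M6 -> E3/E4 P8 similar
  R2 @ bar8.0: D3/F4 m3 -> E3/B4 P5 similar
  R2 @ bar8.0: D3/F4 m3 -> E3/B4 P5 similar
  R2 @ bar8.0: B3/F4 TT -> E4/B4 P5 similar
  R2 @ bar8.0: B3/F4 TT -> E4/B4 P5 similar
  R7 @ bar8.0: F4->B4 leap 6st
  R7 @ bar8.0: F4->B4 leap 6st

No (35 violations)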